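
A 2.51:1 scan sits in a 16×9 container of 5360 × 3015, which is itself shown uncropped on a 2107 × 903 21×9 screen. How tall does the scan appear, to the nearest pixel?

640 px

2.51:1 in 5360×3015: fills the width, so the scan is 5360.00 × 2135.46.
Second fit — the 16×9 canvas into 2107×903 spans the height: 1605.33 × 903.00 (×0.2995 from 5360×3015).
Applying the same ×0.2995: 2135.46 → 639.58.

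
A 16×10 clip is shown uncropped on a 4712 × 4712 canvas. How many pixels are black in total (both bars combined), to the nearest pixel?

8326104 pixels

Since 1.600 > 1.000, the clip is width-limited.
Content height = 4712 × 10/16 ≈ 2945.0000 px.
4712 − 2945.0000 = 1767.0000 px of bars.
Bar area = 1767.0000 × 4712 ≈ 8326104 px.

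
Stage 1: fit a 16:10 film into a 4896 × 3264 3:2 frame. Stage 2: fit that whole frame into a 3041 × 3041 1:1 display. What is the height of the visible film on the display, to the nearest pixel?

1901 px

16:10 in 4896×3264: fills the width, so the film is 4896.00 × 3060.00.
Second fit — the 3:2 canvas into 3041×3041 spans the width: 3041.00 × 2027.33 (×0.6211 from 4896×3264).
The film scales with it: height 3060.00 × 0.6211 ≈ 1900.62.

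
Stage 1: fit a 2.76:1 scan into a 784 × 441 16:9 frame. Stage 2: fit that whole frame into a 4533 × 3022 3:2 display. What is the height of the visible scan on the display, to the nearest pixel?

1642 px

2.76:1 in 784×441: fills the width, so the scan is 784.00 × 284.06.
Second fit — the 16:9 canvas into 4533×3022 spans the width: 4533.00 × 2549.81 (×5.7819 from 784×441).
So the scan's height is 284.06 × 5.7819 ≈ 1642.39.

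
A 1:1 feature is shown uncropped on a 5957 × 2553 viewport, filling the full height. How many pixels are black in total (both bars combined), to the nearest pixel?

Content width = 2553 × 1/1 ≈ 2553.0000 px.
5957 − 2553.0000 = 3404.0000 px of bars.
Across the 2553-px span: 3404.0000 × 2553 ≈ 8690412 px.

8690412 pixels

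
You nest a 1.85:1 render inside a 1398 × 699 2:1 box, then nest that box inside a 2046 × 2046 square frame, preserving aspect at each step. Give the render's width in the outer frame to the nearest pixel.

1893 px

First fit — 1.85:1 into 1398×699 spans the height: 1293.15 × 699.00.
The 2:1 canvas is width-limited in 2046×2046, giving 2046.00 × 1023.00; scale factor 1.4635.
The render scales with it: width 1293.15 × 1.4635 ≈ 1892.55.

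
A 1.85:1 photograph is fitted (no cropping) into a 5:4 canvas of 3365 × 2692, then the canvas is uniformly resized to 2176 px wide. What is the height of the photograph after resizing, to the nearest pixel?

1176 px

At 3365×2692 the photograph is width-limited, so height = 3365 / 1.850 ≈ 1818.92 px.
Scaling 3365 → 2176 is ×0.6467, so the height becomes 1818.92 × 0.6467 ≈ 1176.22 px.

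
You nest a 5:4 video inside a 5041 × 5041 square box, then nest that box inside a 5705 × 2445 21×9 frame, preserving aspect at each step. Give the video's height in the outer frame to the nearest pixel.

Inside the 5041×5041 canvas the video is width-limited at 5041.00 × 4032.80.
square in 5705×2445: fills the height, so the intermediate becomes 2445.00 × 2445.00 — a scale of ×0.4850.
The video scales with it: height 4032.80 × 0.4850 ≈ 1956.00.

1956 px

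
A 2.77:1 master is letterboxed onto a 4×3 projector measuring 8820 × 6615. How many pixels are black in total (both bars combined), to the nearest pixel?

Since 2.770 > 1.333, the master is width-limited.
The master is 8820 / 2.770 ≈ 3184.1155 px tall.
6615 − 3184.1155 = 3430.8845 px of bars.
Bar area = 3430.8845 × 8820 ≈ 30260401 px.

30260401 pixels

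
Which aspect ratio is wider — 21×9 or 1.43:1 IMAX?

21×9

21×9 = 2.333 and 1.43; 2.333 > 1.43.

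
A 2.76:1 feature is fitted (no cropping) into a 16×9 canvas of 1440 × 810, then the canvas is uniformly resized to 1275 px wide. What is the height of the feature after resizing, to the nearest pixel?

462 px

Fitted into 1440×810, the feature spans the width; its height is 1440 / 2.760 ≈ 521.74 px.
Resizing to 1275 px wide multiplies everything by 0.8854: 521.74 → 461.96 px.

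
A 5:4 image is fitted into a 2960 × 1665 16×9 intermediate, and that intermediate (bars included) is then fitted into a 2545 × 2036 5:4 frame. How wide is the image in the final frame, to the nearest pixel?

1789 px

5:4 in 2960×1665: fills the height, so the image is 2081.25 × 1665.00.
Second fit — the 16×9 canvas into 2545×2036 spans the width: 2545.00 × 1431.56 (×0.8598 from 2960×1665).
So the image's width is 2081.25 × 0.8598 ≈ 1789.45.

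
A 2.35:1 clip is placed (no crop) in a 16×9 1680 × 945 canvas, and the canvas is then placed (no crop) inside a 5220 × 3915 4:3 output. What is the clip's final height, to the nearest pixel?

2221 px

First fit — 2.35:1 into 1680×945 spans the width: 1680.00 × 714.89.
The 16×9 canvas is width-limited in 5220×3915, giving 5220.00 × 2936.25; scale factor 3.1071.
Applying the same ×3.1071: 714.89 → 2221.28.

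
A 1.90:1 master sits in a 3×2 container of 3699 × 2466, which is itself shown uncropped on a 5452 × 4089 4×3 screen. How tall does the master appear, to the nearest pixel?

2869 px

1.90:1 in 3699×2466: fills the width, so the master is 3699.00 × 1946.84.
The 3×2 canvas is width-limited in 5452×4089, giving 5452.00 × 3634.67; scale factor 1.4739.
Applying the same ×1.4739: 1946.84 → 2869.47.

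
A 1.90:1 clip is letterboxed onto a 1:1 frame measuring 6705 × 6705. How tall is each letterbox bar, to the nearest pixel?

1588 px

1.90:1 (1.900) > 1:1 (1.000), so the clip fills the width.
That makes the image 3528.95 px tall (6705 / 1.900).
Leftover height: 6705 − 3528.95 = 3176.05 px → 1588.03 each side.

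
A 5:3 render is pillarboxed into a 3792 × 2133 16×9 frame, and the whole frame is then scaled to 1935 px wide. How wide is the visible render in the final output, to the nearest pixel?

1814 px

At 3792×2133 the render is height-limited, so width = 2133 × 5/3 ≈ 3555.00 px.
Scaling 3792 → 1935 is ×0.5103, so the width becomes 3555.00 × 0.5103 ≈ 1814.06 px.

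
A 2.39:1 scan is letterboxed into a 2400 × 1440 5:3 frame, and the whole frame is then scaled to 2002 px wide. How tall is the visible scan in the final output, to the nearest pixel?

Fitted into 2400×1440, the scan spans the width; its height is 2400 / 2.390 ≈ 1004.18 px.
Resizing to 2002 px wide multiplies everything by 0.8342: 1004.18 → 837.66 px.

838 px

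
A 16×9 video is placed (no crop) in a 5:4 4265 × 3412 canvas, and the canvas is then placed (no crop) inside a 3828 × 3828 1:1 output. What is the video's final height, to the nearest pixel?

2153 px

Inside the 4265×3412 canvas the video is width-limited at 4265.00 × 2399.06.
5:4 in 3828×3828: fills the width, so the intermediate becomes 3828.00 × 3062.40 — a scale of ×0.8975.
Applying the same ×0.8975: 2399.06 → 2153.25.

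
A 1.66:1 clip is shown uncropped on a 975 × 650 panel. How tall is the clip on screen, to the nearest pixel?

1.66:1 is wider than 3×2, so it spans the full width.
The clip is 975 / 1.660 ≈ 587.35 px tall.

587 px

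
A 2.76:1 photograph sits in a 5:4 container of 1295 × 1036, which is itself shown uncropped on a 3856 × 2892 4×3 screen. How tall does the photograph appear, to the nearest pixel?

2.76:1 in 1295×1036: fills the width, so the photograph is 1295.00 × 469.20.
The 5:4 canvas is height-limited in 3856×2892, giving 3615.00 × 2892.00; scale factor 2.7915.
So the photograph's height is 469.20 × 2.7915 ≈ 1309.78.

1310 px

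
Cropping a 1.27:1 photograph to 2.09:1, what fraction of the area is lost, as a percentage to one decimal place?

2.09:1 is wider than 1.27:1, so the crop keeps the full width and trims the height.
Fraction kept = (1.270)/(2.090) ≈ 60.77%, so 39.23% is lost.

39.2%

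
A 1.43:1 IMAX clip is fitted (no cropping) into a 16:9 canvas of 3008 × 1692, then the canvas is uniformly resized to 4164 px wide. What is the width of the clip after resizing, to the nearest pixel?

At 3008×1692 the clip is height-limited, so width = 1692 × 1.430 ≈ 2419.56 px.
Resizing to 4164 px wide multiplies everything by 1.3843: 2419.56 → 3349.42 px.

3349 px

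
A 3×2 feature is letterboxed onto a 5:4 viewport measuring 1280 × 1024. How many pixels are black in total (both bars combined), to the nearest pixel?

218453 pixels

3×2 is wider than 5:4, so it spans the full width.
Content height = 1280 × 2/3 ≈ 853.3333 px.
Black = 1024 − 853.3333 = 170.6667 px.
Across the 1280-px span: 170.6667 × 1280 ≈ 218453 px.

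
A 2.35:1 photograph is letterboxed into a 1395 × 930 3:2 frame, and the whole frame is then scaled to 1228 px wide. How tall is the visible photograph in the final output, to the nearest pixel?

At 1395×930 the photograph is width-limited, so height = 1395 / 2.350 ≈ 593.62 px.
Scaling 1395 → 1228 is ×0.8803, so the height becomes 593.62 × 0.8803 ≈ 522.55 px.

523 px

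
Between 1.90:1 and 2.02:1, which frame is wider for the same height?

2.02:1

1.9 and 2.02; 2.02 > 1.9.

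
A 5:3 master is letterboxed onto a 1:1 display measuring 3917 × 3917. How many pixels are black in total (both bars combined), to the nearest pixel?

6137156 pixels

5:3 is wider than 1:1, so it spans the full width.
That makes the image 2350.2000 px tall (3917 × 3/5).
3917 − 2350.2000 = 1566.8000 px of bars.
Bar area = 1566.8000 × 3917 ≈ 6137156 px.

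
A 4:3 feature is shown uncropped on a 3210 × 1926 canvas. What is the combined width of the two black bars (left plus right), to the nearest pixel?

4:3 is narrower than 5:3, so it spans the full height.
The feature is 1926 × 4/3 ≈ 2568.00 px wide.
3210 − 2568.00 = 642.00 px of bars.

642 px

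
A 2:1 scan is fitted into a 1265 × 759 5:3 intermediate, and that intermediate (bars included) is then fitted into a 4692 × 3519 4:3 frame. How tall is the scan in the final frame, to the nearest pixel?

2346 px

First fit — 2:1 into 1265×759 spans the width: 1265.00 × 632.50.
The 5:3 canvas is width-limited in 4692×3519, giving 4692.00 × 2815.20; scale factor 3.7091.
The scan scales with it: height 632.50 × 3.7091 ≈ 2346.00.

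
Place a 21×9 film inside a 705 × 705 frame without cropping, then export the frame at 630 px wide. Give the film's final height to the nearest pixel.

At 705×705 the film is width-limited, so height = 705 × 9/21 ≈ 302.14 px.
The frame scales by 630/705 = 0.8936; 302.14 × 0.8936 ≈ 270.00 px.

270 px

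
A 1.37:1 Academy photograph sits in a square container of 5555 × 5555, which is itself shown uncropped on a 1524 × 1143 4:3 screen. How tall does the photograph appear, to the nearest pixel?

834 px

Inside the 5555×5555 canvas the photograph is width-limited at 5555.00 × 4054.74.
square in 1524×1143: fills the height, so the intermediate becomes 1143.00 × 1143.00 — a scale of ×0.2058.
So the photograph's height is 4054.74 × 0.2058 ≈ 834.31.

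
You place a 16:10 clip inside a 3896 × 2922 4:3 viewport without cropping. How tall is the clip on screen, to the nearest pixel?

2435 px

Since 1.600 > 1.333, the clip is width-limited.
The clip is 3896 × 10/16 ≈ 2435.00 px tall.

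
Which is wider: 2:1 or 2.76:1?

2 and 2.76; 2.76 > 2.

2.76:1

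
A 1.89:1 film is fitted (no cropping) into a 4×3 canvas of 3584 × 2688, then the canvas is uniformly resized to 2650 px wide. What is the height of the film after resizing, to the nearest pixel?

In the 3584×2688 frame the film fills the width: height = 3584 / 1.890 ≈ 1896.30 px.
Resizing to 2650 px wide multiplies everything by 0.7394: 1896.30 → 1402.12 px.

1402 px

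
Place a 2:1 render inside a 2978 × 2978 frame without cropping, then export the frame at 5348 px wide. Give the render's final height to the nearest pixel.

2674 px

At 2978×2978 the render is width-limited, so height = 2978 × 1/2 ≈ 1489.00 px.
Scaling 2978 → 5348 is ×1.7958, so the height becomes 1489.00 × 1.7958 ≈ 2674.00 px.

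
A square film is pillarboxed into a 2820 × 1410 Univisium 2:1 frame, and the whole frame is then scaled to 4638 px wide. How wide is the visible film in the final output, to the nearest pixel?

In the 2820×1410 frame the film fills the height: width = 1410 × 1/1 ≈ 1410.00 px.
The frame scales by 4638/2820 = 1.6447; 1410.00 × 1.6447 ≈ 2319.00 px.

2319 px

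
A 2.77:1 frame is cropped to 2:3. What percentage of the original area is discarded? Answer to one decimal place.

75.9%

Going from 2.77:1 to 2:3 means cutting width while keeping height.
Area ratio = (0.667)/(2.770) = 24.07%; the remaining 75.93% is cropped out.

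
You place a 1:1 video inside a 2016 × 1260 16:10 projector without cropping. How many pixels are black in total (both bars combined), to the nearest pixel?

952560 pixels

Since 1.000 < 1.600, the video is height-limited.
That makes the image 1260.0000 px wide (1260 × 1/1).
Leftover width: 2016 − 1260.0000 = 756.0000 px.
Across the 1260-px span: 756.0000 × 1260 ≈ 952560 px.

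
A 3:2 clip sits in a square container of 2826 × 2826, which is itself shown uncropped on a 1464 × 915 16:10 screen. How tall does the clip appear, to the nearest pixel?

Inside the 2826×2826 canvas the clip is width-limited at 2826.00 × 1884.00.
Second fit — the square canvas into 1464×915 spans the height: 915.00 × 915.00 (×0.3238 from 2826×2826).
The clip scales with it: height 1884.00 × 0.3238 ≈ 610.00.

610 px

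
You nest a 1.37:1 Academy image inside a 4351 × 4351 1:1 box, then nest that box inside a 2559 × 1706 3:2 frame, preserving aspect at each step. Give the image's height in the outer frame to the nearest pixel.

First fit — 1.37:1 Academy into 4351×4351 spans the width: 4351.00 × 3175.91.
The 1:1 canvas is height-limited in 2559×1706, giving 1706.00 × 1706.00; scale factor 0.3921.
Applying the same ×0.3921: 3175.91 → 1245.26.

1245 px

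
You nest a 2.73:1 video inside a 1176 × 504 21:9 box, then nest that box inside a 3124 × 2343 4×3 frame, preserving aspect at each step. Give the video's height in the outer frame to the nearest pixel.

1144 px

Inside the 1176×504 canvas the video is width-limited at 1176.00 × 430.77.
21:9 in 3124×2343: fills the width, so the intermediate becomes 3124.00 × 1338.86 — a scale of ×2.6565.
Applying the same ×2.6565: 430.77 → 1144.32.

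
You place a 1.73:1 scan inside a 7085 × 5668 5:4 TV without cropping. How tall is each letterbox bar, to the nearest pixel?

1.73:1 (1.730) > 5:4 (1.250), so the scan fills the width.
The scan is 7085 / 1.730 ≈ 4095.38 px tall.
5668 − 4095.38 = 1572.62 px of bars (786.31 each).

786 px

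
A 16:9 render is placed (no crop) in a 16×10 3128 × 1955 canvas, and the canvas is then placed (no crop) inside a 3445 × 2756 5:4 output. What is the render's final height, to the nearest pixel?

First fit — 16:9 into 3128×1955 spans the width: 3128.00 × 1759.50.
Second fit — the 16×10 canvas into 3445×2756 spans the width: 3445.00 × 2153.12 (×1.1013 from 3128×1955).
So the render's height is 1759.50 × 1.1013 ≈ 1937.81.

1938 px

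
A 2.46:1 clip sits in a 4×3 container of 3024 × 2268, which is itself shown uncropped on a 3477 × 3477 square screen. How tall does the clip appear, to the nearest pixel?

2.46:1 in 3024×2268: fills the width, so the clip is 3024.00 × 1229.27.
Second fit — the 4×3 canvas into 3477×3477 spans the width: 3477.00 × 2607.75 (×1.1498 from 3024×2268).
The clip scales with it: height 1229.27 × 1.1498 ≈ 1413.41.

1413 px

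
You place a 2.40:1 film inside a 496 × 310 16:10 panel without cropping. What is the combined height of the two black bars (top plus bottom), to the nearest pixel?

2.40:1 is wider than 16:10, so it spans the full width.
The film is 496 / 2.400 ≈ 206.67 px tall.
Leftover height: 310 − 206.67 = 103.33 px.

103 px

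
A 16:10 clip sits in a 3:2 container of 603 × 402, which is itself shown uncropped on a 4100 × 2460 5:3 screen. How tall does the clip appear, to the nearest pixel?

2306 px

16:10 in 603×402: fills the width, so the clip is 603.00 × 376.88.
3:2 in 4100×2460: fills the height, so the intermediate becomes 3690.00 × 2460.00 — a scale of ×6.1194.
Applying the same ×6.1194: 376.88 → 2306.25.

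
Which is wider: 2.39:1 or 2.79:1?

2.39 and 2.79; 2.79 > 2.39.

2.79:1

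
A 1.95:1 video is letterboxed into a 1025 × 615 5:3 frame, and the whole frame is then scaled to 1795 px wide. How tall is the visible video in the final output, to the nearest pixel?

In the 1025×615 frame the video fills the width: height = 1025 / 1.950 ≈ 525.64 px.
Resizing to 1795 px wide multiplies everything by 1.7512: 525.64 → 920.51 px.

921 px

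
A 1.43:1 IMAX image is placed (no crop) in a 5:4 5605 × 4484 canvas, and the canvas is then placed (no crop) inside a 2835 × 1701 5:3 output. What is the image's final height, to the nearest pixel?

1487 px

First fit — 1.43:1 IMAX into 5605×4484 spans the width: 5605.00 × 3919.58.
The 5:4 canvas is height-limited in 2835×1701, giving 2126.25 × 1701.00; scale factor 0.3793.
Applying the same ×0.3793: 3919.58 → 1486.89.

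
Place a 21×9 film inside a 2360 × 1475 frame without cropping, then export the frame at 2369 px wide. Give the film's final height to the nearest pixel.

In the 2360×1475 frame the film fills the width: height = 2360 × 9/21 ≈ 1011.43 px.
Scaling 2360 → 2369 is ×1.0038, so the height becomes 1011.43 × 1.0038 ≈ 1015.29 px.

1015 px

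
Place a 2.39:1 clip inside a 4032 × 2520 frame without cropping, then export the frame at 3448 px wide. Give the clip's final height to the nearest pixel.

At 4032×2520 the clip is width-limited, so height = 4032 / 2.390 ≈ 1687.03 px.
Scaling 4032 → 3448 is ×0.8552, so the height becomes 1687.03 × 0.8552 ≈ 1442.68 px.

1443 px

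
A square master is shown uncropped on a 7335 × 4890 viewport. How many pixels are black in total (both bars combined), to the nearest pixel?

Since 1.000 < 1.500, the master is height-limited.
Content width = 4890 × 1/1 ≈ 4890.0000 px.
7335 − 4890.0000 = 2445.0000 px of bars.
That's 2445.0000 × 4890 ≈ 11956050 black pixels.

11956050 pixels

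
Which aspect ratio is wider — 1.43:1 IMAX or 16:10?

16:10

1.43 and 16:10 = 1.6; 1.6 > 1.43.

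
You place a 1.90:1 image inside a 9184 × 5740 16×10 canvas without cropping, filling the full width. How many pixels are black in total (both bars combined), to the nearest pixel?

8323604 pixels

That makes the image 4833.6842 px tall (9184 / 1.900).
Leftover height: 5740 − 4833.6842 = 906.3158 px.
Across the 9184-px span: 906.3158 × 9184 ≈ 8323604 px.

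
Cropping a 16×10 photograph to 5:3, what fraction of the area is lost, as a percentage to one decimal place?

5:3 is wider than 16×10, so the crop keeps the full width and trims the height.
(1.600)/(1.667) ≈ 0.960 of the area survives, leaving 4.00% discarded.

4.0%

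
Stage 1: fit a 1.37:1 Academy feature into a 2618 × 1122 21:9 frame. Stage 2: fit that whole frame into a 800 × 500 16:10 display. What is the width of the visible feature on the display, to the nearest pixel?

1.37:1 Academy in 2618×1122: fills the height, so the feature is 1537.14 × 1122.00.
The 21:9 canvas is width-limited in 800×500, giving 800.00 × 342.86; scale factor 0.3056.
The feature scales with it: width 1537.14 × 0.3056 ≈ 469.71.

470 px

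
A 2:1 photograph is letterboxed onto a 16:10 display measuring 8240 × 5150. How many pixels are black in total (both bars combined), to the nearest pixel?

8487200 pixels

2:1 is wider than 16:10, so it spans the full width.
The photograph is 8240 × 1/2 ≈ 4120.0000 px tall.
Black = 5150 − 4120.0000 = 1030.0000 px.
That's 1030.0000 × 8240 ≈ 8487200 black pixels.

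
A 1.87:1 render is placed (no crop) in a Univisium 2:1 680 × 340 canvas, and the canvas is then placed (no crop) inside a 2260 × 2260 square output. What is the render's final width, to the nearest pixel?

2113 px

Inside the 680×340 canvas the render is height-limited at 635.80 × 340.00.
Univisium 2:1 in 2260×2260: fills the width, so the intermediate becomes 2260.00 × 1130.00 — a scale of ×3.3235.
Applying the same ×3.3235: 635.80 → 2113.10.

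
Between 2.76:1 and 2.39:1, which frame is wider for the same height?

2.76:1

2.76 and 2.39; 2.76 > 2.39.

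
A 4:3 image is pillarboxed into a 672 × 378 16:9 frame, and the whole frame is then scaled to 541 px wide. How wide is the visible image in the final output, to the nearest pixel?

In the 672×378 frame the image fills the height: width = 378 × 4/3 ≈ 504.00 px.
Resizing to 541 px wide multiplies everything by 0.8051: 504.00 → 405.75 px.

406 px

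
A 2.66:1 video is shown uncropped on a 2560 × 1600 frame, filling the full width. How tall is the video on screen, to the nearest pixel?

962 px

Content height = 2560 / 2.660 ≈ 962.41 px.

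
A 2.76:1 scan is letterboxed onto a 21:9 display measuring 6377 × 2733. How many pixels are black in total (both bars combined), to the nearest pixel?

2.76:1 (2.760) > 21:9 (2.333), so the scan fills the width.
That makes the image 2310.5072 px tall (6377 / 2.760).
Leftover height: 2733 − 2310.5072 = 422.4928 px.
That's 422.4928 × 6377 ≈ 2694236 black pixels.

2694236 pixels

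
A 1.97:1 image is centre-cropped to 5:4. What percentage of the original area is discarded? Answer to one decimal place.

The height stays; only width is cut (since 5:4 is narrower than 1.97:1).
Fraction kept = (1.250)/(1.970) ≈ 63.45%, so 36.55% is lost.

36.5%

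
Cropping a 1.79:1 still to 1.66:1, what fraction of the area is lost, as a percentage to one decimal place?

1.66:1 is narrower than 1.79:1, so the crop keeps the full height and trims the width.
(1.660)/(1.790) ≈ 0.927 of the area survives, leaving 7.26% discarded.

7.3%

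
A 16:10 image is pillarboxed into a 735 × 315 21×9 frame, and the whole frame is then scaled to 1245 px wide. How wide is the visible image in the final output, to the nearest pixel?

Fitted into 735×315, the image spans the height; its width is 315 × 16/10 ≈ 504.00 px.
Scaling 735 → 1245 is ×1.6939, so the width becomes 504.00 × 1.6939 ≈ 853.71 px.

854 px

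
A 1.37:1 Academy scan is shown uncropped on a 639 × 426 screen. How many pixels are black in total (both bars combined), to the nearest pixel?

23592 pixels

1.37:1 Academy is narrower than 3:2, so it spans the full height.
That makes the image 583.6200 px wide (426 × 1.370).
Leftover width: 639 − 583.6200 = 55.3800 px.
That's 55.3800 × 426 ≈ 23592 black pixels.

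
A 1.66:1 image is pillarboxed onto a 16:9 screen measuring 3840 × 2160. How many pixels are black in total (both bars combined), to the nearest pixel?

Since 1.660 < 1.778, the image is height-limited.
That makes the image 3585.6000 px wide (2160 × 1.660).
Black = 3840 − 3585.6000 = 254.4000 px.
Across the 2160-px span: 254.4000 × 2160 ≈ 549504 px.

549504 pixels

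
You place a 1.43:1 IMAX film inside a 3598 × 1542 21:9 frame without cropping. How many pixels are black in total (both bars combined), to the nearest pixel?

1.43:1 IMAX (1.430) < 21:9 (2.333), so the film fills the height.
The film is 1542 × 1.430 ≈ 2205.0600 px wide.
Black = 3598 − 2205.0600 = 1392.9400 px.
That's 1392.9400 × 1542 ≈ 2147913 black pixels.

2147913 pixels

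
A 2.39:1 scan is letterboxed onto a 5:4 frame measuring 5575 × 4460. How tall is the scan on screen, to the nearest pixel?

2.39:1 is wider than 5:4, so it spans the full width.
That makes the image 2332.64 px tall (5575 / 2.390).

2333 px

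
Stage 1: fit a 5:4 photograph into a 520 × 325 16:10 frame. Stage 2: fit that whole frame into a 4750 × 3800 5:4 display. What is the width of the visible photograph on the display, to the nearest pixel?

First fit — 5:4 into 520×325 spans the height: 406.25 × 325.00.
16:10 in 4750×3800: fills the width, so the intermediate becomes 4750.00 × 2968.75 — a scale of ×9.1346.
So the photograph's width is 406.25 × 9.1346 ≈ 3710.94.

3711 px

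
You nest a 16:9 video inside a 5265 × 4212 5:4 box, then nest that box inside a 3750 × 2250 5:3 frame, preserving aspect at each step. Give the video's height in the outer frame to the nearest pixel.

1582 px

First fit — 16:9 into 5265×4212 spans the width: 5265.00 × 2961.56.
The 5:4 canvas is height-limited in 3750×2250, giving 2812.50 × 2250.00; scale factor 0.5342.
Applying the same ×0.5342: 2961.56 → 1582.03.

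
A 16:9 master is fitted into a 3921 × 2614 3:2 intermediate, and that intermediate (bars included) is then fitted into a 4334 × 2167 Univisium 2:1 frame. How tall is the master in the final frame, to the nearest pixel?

First fit — 16:9 into 3921×2614 spans the width: 3921.00 × 2205.56.
The 3:2 canvas is height-limited in 4334×2167, giving 3250.50 × 2167.00; scale factor 0.8290.
Applying the same ×0.8290: 2205.56 → 1828.41.

1828 px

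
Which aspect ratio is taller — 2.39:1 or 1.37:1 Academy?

1.37:1 Academy

2.39 and 1.37; 2.39 > 1.37. The smaller width-to-height ratio is the taller frame.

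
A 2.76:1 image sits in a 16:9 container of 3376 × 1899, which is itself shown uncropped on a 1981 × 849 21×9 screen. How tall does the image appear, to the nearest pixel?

547 px

Inside the 3376×1899 canvas the image is width-limited at 3376.00 × 1223.19.
Second fit — the 16:9 canvas into 1981×849 spans the height: 1509.33 × 849.00 (×0.4471 from 3376×1899).
The image scales with it: height 1223.19 × 0.4471 ≈ 546.86.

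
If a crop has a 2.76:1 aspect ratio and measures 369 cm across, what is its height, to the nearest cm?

369 / 2.760 = 133.70.

134 cm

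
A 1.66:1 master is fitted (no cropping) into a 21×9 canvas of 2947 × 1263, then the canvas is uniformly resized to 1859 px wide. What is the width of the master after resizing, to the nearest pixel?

Fitted into 2947×1263, the master spans the height; its width is 1263 × 1.660 ≈ 2096.58 px.
Scaling 2947 → 1859 is ×0.6308, so the width becomes 2096.58 × 0.6308 ≈ 1322.55 px.

1323 px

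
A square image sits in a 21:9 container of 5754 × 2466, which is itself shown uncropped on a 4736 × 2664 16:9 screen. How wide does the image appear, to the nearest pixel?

square in 5754×2466: fills the height, so the image is 2466.00 × 2466.00.
21:9 in 4736×2664: fills the width, so the intermediate becomes 4736.00 × 2029.71 — a scale of ×0.8231.
So the image's width is 2466.00 × 0.8231 ≈ 2029.71.

2030 px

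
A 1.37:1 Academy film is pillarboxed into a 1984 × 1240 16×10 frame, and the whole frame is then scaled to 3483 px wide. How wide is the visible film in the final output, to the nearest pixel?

Fitted into 1984×1240, the film spans the height; its width is 1240 × 1.370 ≈ 1698.80 px.
The frame scales by 3483/1984 = 1.7555; 1698.80 × 1.7555 ≈ 2982.32 px.

2982 px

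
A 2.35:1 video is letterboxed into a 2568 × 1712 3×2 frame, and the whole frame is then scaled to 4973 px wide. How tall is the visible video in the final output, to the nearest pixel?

2116 px

At 2568×1712 the video is width-limited, so height = 2568 / 2.350 ≈ 1092.77 px.
Resizing to 4973 px wide multiplies everything by 1.9365: 1092.77 → 2116.17 px.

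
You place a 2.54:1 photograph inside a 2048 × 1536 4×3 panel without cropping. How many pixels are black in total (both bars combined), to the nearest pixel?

1494427 pixels

2.54:1 is wider than 4×3, so it spans the full width.
Content height = 2048 / 2.540 ≈ 806.2992 px.
1536 − 806.2992 = 729.7008 px of bars.
Across the 2048-px span: 729.7008 × 2048 ≈ 1494427 px.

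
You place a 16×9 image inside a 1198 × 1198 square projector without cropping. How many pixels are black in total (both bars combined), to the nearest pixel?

16×9 (1.778) > square (1.000), so the image fills the width.
Content height = 1198 × 9/16 ≈ 673.8750 px.
1198 − 673.8750 = 524.1250 px of bars.
That's 524.1250 × 1198 ≈ 627902 black pixels.

627902 pixels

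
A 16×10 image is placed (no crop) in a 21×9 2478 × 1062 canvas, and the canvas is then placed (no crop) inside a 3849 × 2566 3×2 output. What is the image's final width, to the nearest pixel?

16×10 in 2478×1062: fills the height, so the image is 1699.20 × 1062.00.
The 21×9 canvas is width-limited in 3849×2566, giving 3849.00 × 1649.57; scale factor 1.5533.
Applying the same ×1.5533: 1699.20 → 2639.31.

2639 px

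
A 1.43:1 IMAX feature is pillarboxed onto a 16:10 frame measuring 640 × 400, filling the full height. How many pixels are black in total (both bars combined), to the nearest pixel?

That makes the image 572.0000 px wide (400 × 1.430).
640 − 572.0000 = 68.0000 px of bars.
That's 68.0000 × 400 ≈ 27200 black pixels.

27200 pixels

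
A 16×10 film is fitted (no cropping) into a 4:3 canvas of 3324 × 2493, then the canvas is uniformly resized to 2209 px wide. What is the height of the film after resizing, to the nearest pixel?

In the 3324×2493 frame the film fills the width: height = 3324 × 10/16 ≈ 2077.50 px.
The frame scales by 2209/3324 = 0.6646; 2077.50 × 0.6646 ≈ 1380.62 px.

1381 px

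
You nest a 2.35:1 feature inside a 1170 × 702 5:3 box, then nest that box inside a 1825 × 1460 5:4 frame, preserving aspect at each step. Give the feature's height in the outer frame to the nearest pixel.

777 px

2.35:1 in 1170×702: fills the width, so the feature is 1170.00 × 497.87.
5:3 in 1825×1460: fills the width, so the intermediate becomes 1825.00 × 1095.00 — a scale of ×1.5598.
So the feature's height is 497.87 × 1.5598 ≈ 776.60.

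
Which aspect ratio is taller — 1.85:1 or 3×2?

1.85 and 3×2 = 1.5; 1.85 > 1.5. The smaller width-to-height ratio is the taller frame.

3×2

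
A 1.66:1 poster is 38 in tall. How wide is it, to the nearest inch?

63 in

38 × 1.660 = 63.08.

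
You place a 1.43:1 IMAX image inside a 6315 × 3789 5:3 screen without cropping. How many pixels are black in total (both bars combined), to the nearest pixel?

3397710 pixels

Since 1.430 < 1.667, the image is height-limited.
Content width = 3789 × 1.430 ≈ 5418.2700 px.
6315 − 5418.2700 = 896.7300 px of bars.
That's 896.7300 × 3789 ≈ 3397710 black pixels.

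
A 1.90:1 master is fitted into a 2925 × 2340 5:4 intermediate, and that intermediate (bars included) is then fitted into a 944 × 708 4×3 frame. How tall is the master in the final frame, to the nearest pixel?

First fit — 1.90:1 into 2925×2340 spans the width: 2925.00 × 1539.47.
The 5:4 canvas is height-limited in 944×708, giving 885.00 × 708.00; scale factor 0.3026.
So the master's height is 1539.47 × 0.3026 ≈ 465.79.

466 px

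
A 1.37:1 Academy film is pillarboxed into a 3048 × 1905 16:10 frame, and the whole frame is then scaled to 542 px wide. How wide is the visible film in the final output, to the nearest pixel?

464 px

At 3048×1905 the film is height-limited, so width = 1905 × 1.370 ≈ 2609.85 px.
Resizing to 542 px wide multiplies everything by 0.1778: 2609.85 → 464.09 px.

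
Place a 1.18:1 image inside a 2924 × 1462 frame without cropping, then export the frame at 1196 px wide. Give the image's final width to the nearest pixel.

706 px

Fitted into 2924×1462, the image spans the height; its width is 1462 × 1.180 ≈ 1725.16 px.
Resizing to 1196 px wide multiplies everything by 0.4090: 1725.16 → 705.64 px.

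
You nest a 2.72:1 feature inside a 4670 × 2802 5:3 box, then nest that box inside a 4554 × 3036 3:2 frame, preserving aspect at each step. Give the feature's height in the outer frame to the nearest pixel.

1674 px

2.72:1 in 4670×2802: fills the width, so the feature is 4670.00 × 1716.91.
Second fit — the 5:3 canvas into 4554×3036 spans the width: 4554.00 × 2732.40 (×0.9752 from 4670×2802).
So the feature's height is 1716.91 × 0.9752 ≈ 1674.26.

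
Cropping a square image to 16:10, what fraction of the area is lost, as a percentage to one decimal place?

37.5%

The width stays; only height is cut (since 16:10 is wider than square).
Fraction kept = (1.000)/(1.600) ≈ 62.50%, so 37.50% is lost.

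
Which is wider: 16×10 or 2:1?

16×10 = 1.6 and 2; 2 > 1.6.

2:1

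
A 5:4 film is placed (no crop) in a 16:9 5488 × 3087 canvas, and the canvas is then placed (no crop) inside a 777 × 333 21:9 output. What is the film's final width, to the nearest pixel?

5:4 in 5488×3087: fills the height, so the film is 3858.75 × 3087.00.
The 16:9 canvas is height-limited in 777×333, giving 592.00 × 333.00; scale factor 0.1079.
Applying the same ×0.1079: 3858.75 → 416.25.

416 px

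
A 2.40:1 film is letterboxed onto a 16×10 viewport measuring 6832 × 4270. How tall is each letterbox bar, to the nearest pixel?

712 px

2.40:1 is wider than 16×10, so it spans the full width.
The film is 6832 / 2.400 ≈ 2846.67 px tall.
4270 − 2846.67 = 1423.33 px of bars (711.67 each).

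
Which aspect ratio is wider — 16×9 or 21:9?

21:9

16×9 = 1.778 and 21:9 = 2.333; 2.333 > 1.778.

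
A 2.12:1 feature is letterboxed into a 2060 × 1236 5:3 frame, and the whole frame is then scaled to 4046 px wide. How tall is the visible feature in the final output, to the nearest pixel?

1908 px

Fitted into 2060×1236, the feature spans the width; its height is 2060 / 2.120 ≈ 971.70 px.
Resizing to 4046 px wide multiplies everything by 1.9641: 971.70 → 1908.49 px.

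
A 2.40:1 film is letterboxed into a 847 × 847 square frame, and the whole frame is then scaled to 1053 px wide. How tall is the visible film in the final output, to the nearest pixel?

Fitted into 847×847, the film spans the width; its height is 847 / 2.400 ≈ 352.92 px.
The frame scales by 1053/847 = 1.2432; 352.92 × 1.2432 ≈ 438.75 px.

439 px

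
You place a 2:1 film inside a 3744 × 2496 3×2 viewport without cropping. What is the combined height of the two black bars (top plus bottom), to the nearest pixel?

624 px

2:1 is wider than 3×2, so it spans the full width.
That makes the image 1872.00 px tall (3744 × 1/2).
Black = 2496 − 1872.00 = 624.00 px.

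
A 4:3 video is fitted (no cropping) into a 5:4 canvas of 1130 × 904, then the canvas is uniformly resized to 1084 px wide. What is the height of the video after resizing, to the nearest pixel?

813 px

At 1130×904 the video is width-limited, so height = 1130 × 3/4 ≈ 847.50 px.
Scaling 1130 → 1084 is ×0.9593, so the height becomes 847.50 × 0.9593 ≈ 813.00 px.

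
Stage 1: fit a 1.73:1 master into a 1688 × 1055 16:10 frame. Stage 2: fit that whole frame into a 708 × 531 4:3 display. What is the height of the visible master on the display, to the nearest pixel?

409 px

First fit — 1.73:1 into 1688×1055 spans the width: 1688.00 × 975.72.
Second fit — the 16:10 canvas into 708×531 spans the width: 708.00 × 442.50 (×0.4194 from 1688×1055).
Applying the same ×0.4194: 975.72 → 409.25.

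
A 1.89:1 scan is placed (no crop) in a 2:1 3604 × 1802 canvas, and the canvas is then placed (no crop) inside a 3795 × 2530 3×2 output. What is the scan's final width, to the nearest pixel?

3586 px

1.89:1 in 3604×1802: fills the height, so the scan is 3405.78 × 1802.00.
2:1 in 3795×2530: fills the width, so the intermediate becomes 3795.00 × 1897.50 — a scale of ×1.0530.
The scan scales with it: width 3405.78 × 1.0530 ≈ 3586.28.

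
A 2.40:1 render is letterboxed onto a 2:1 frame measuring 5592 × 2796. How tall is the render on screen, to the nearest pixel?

2330 px

2.40:1 is wider than 2:1, so it spans the full width.
That makes the image 2330.00 px tall (5592 / 2.400).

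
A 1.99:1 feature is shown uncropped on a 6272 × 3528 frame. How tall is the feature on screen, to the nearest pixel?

3152 px

1.99:1 is wider than 16×9, so it spans the full width.
That makes the image 3151.76 px tall (6272 / 1.990).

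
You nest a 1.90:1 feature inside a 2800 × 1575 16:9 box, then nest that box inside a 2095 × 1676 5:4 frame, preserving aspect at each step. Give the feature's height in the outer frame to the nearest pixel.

1103 px

1.90:1 in 2800×1575: fills the width, so the feature is 2800.00 × 1473.68.
16:9 in 2095×1676: fills the width, so the intermediate becomes 2095.00 × 1178.44 — a scale of ×0.7482.
Applying the same ×0.7482: 1473.68 → 1102.63.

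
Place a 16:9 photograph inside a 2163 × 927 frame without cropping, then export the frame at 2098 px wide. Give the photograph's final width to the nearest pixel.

1598 px

In the 2163×927 frame the photograph fills the height: width = 927 × 16/9 ≈ 1648.00 px.
Scaling 2163 → 2098 is ×0.9699, so the width becomes 1648.00 × 0.9699 ≈ 1598.48 px.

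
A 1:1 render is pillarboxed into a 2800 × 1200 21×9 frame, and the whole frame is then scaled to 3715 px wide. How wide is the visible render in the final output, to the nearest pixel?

In the 2800×1200 frame the render fills the height: width = 1200 × 1/1 ≈ 1200.00 px.
Scaling 2800 → 3715 is ×1.3268, so the width becomes 1200.00 × 1.3268 ≈ 1592.14 px.

1592 px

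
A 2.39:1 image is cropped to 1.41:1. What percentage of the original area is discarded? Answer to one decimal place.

41.0%

Going from 2.39:1 to 1.41:1 means cutting width while keeping height.
(1.410)/(2.390) ≈ 0.590 of the area survives, leaving 41.00% discarded.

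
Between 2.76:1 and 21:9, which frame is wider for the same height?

2.76:1

2.76 and 21:9 = 2.333; 2.76 > 2.333.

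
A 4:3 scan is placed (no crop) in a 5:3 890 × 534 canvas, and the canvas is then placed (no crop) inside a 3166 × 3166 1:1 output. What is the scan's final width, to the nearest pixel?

4:3 in 890×534: fills the height, so the scan is 712.00 × 534.00.
5:3 in 3166×3166: fills the width, so the intermediate becomes 3166.00 × 1899.60 — a scale of ×3.5573.
The scan scales with it: width 712.00 × 3.5573 ≈ 2532.80.

2533 px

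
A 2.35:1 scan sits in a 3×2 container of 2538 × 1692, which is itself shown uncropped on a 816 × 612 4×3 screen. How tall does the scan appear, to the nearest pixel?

347 px

Inside the 2538×1692 canvas the scan is width-limited at 2538.00 × 1080.00.
Second fit — the 3×2 canvas into 816×612 spans the width: 816.00 × 544.00 (×0.3215 from 2538×1692).
The scan scales with it: height 1080.00 × 0.3215 ≈ 347.23.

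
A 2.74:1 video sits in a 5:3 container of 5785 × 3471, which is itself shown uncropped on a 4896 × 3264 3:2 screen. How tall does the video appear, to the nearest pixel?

1787 px

Inside the 5785×3471 canvas the video is width-limited at 5785.00 × 2111.31.
Second fit — the 5:3 canvas into 4896×3264 spans the width: 4896.00 × 2937.60 (×0.8463 from 5785×3471).
The video scales with it: height 2111.31 × 0.8463 ≈ 1786.86.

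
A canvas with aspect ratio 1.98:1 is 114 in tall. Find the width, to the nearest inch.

226 in

114 × 1.980 = 225.72.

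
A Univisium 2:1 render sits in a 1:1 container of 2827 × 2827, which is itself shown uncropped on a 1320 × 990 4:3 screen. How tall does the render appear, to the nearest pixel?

Inside the 2827×2827 canvas the render is width-limited at 2827.00 × 1413.50.
Second fit — the 1:1 canvas into 1320×990 spans the height: 990.00 × 990.00 (×0.3502 from 2827×2827).
Applying the same ×0.3502: 1413.50 → 495.00.

495 px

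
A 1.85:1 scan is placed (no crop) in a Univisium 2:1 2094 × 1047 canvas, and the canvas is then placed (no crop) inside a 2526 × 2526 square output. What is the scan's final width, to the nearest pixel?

2337 px

1.85:1 in 2094×1047: fills the height, so the scan is 1936.95 × 1047.00.
The Univisium 2:1 canvas is width-limited in 2526×2526, giving 2526.00 × 1263.00; scale factor 1.2063.
So the scan's width is 1936.95 × 1.2063 ≈ 2336.55.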